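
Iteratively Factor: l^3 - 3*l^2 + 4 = (l + 1)*(l^2 - 4*l + 4) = (l - 2)*(l + 1)*(l - 2)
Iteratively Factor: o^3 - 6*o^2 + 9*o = (o - 3)*(o^2 - 3*o) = (o - 3)^2*(o)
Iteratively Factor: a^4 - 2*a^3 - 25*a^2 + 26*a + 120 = (a + 4)*(a^3 - 6*a^2 - a + 30) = (a + 2)*(a + 4)*(a^2 - 8*a + 15) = (a - 5)*(a + 2)*(a + 4)*(a - 3)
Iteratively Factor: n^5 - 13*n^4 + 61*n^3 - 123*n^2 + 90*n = (n - 2)*(n^4 - 11*n^3 + 39*n^2 - 45*n) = (n - 5)*(n - 2)*(n^3 - 6*n^2 + 9*n) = (n - 5)*(n - 3)*(n - 2)*(n^2 - 3*n) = n*(n - 5)*(n - 3)*(n - 2)*(n - 3)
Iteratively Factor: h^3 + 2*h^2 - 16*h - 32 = (h + 2)*(h^2 - 16) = (h - 4)*(h + 2)*(h + 4)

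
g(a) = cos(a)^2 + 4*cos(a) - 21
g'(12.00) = 3.05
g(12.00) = -16.91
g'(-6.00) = -1.65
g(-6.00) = -16.24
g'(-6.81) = 2.88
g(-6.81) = -16.80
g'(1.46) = -4.20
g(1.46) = -20.55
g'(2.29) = -2.02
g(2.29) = -23.20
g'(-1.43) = 4.24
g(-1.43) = -20.42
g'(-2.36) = 1.82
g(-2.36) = -23.34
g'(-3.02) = 0.24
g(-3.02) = -23.99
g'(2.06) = -2.70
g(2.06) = -22.66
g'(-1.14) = 4.39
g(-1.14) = -19.16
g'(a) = -2*sin(a)*cos(a) - 4*sin(a)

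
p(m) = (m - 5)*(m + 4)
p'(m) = 2*m - 1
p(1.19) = -19.77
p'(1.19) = 1.38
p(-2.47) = -11.43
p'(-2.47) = -5.94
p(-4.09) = 0.82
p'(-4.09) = -9.18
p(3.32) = -12.30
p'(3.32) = 5.64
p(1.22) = -19.73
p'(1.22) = 1.44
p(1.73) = -18.74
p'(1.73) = 2.46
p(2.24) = -17.22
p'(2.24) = 3.48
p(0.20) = -20.16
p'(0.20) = -0.60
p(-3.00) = -8.00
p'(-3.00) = -7.00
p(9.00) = 52.00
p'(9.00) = 17.00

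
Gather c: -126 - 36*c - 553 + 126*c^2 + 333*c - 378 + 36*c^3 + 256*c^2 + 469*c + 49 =36*c^3 + 382*c^2 + 766*c - 1008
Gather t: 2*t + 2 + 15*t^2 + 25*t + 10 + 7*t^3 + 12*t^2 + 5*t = 7*t^3 + 27*t^2 + 32*t + 12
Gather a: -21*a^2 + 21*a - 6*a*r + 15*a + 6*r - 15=-21*a^2 + a*(36 - 6*r) + 6*r - 15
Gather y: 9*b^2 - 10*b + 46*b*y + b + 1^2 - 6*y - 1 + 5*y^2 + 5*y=9*b^2 - 9*b + 5*y^2 + y*(46*b - 1)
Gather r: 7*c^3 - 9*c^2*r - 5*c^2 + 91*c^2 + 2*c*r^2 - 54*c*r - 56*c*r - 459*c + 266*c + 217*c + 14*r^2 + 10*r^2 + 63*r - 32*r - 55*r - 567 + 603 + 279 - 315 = 7*c^3 + 86*c^2 + 24*c + r^2*(2*c + 24) + r*(-9*c^2 - 110*c - 24)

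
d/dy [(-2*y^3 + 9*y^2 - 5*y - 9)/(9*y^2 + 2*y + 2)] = (-18*y^4 - 8*y^3 + 51*y^2 + 198*y + 8)/(81*y^4 + 36*y^3 + 40*y^2 + 8*y + 4)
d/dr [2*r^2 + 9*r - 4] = 4*r + 9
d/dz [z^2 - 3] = 2*z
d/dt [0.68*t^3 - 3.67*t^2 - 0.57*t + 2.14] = 2.04*t^2 - 7.34*t - 0.57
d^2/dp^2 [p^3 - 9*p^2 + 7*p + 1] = 6*p - 18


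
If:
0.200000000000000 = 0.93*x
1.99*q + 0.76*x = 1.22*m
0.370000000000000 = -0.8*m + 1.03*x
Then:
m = -0.19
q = -0.20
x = 0.22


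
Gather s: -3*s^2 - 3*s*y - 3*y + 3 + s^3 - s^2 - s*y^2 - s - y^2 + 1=s^3 - 4*s^2 + s*(-y^2 - 3*y - 1) - y^2 - 3*y + 4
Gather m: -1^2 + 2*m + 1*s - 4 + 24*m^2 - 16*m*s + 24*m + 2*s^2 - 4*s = 24*m^2 + m*(26 - 16*s) + 2*s^2 - 3*s - 5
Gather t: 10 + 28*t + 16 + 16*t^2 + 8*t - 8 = 16*t^2 + 36*t + 18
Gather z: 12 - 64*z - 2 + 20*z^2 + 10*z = 20*z^2 - 54*z + 10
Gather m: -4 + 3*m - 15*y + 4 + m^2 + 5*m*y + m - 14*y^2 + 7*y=m^2 + m*(5*y + 4) - 14*y^2 - 8*y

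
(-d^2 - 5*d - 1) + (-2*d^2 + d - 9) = -3*d^2 - 4*d - 10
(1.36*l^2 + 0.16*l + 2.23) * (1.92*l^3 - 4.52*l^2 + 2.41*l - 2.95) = 2.6112*l^5 - 5.84*l^4 + 6.836*l^3 - 13.706*l^2 + 4.9023*l - 6.5785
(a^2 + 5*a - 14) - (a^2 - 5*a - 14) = 10*a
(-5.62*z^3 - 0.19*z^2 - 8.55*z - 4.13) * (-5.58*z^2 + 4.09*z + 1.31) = 31.3596*z^5 - 21.9256*z^4 + 39.5697*z^3 - 12.173*z^2 - 28.0922*z - 5.4103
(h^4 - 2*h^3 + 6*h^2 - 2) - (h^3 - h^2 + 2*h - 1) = h^4 - 3*h^3 + 7*h^2 - 2*h - 1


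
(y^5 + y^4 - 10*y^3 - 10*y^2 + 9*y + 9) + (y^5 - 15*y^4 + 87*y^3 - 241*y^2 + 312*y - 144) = 2*y^5 - 14*y^4 + 77*y^3 - 251*y^2 + 321*y - 135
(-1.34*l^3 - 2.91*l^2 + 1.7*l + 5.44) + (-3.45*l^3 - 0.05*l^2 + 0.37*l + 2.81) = -4.79*l^3 - 2.96*l^2 + 2.07*l + 8.25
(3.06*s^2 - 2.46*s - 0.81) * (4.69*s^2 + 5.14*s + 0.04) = 14.3514*s^4 + 4.191*s^3 - 16.3209*s^2 - 4.2618*s - 0.0324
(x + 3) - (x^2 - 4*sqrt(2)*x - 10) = -x^2 + x + 4*sqrt(2)*x + 13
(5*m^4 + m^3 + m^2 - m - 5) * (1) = 5*m^4 + m^3 + m^2 - m - 5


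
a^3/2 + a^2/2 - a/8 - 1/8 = (a/2 + 1/2)*(a - 1/2)*(a + 1/2)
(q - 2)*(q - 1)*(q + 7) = q^3 + 4*q^2 - 19*q + 14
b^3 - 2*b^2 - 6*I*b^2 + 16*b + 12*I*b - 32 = (b - 2)*(b - 8*I)*(b + 2*I)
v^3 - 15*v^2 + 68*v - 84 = (v - 7)*(v - 6)*(v - 2)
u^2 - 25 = (u - 5)*(u + 5)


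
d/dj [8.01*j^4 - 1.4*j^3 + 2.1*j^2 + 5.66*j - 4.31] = 32.04*j^3 - 4.2*j^2 + 4.2*j + 5.66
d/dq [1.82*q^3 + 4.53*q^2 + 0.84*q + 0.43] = 5.46*q^2 + 9.06*q + 0.84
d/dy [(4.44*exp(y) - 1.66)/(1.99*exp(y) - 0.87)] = -0.559400000000001*exp(y)/(1.99*exp(y) - 0.87)^2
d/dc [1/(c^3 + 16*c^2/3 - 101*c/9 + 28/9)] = 9*(-27*c^2 - 96*c + 101)/(9*c^3 + 48*c^2 - 101*c + 28)^2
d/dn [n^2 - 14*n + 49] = 2*n - 14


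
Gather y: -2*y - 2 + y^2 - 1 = y^2 - 2*y - 3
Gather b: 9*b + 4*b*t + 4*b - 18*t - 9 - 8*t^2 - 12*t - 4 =b*(4*t + 13) - 8*t^2 - 30*t - 13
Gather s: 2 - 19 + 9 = -8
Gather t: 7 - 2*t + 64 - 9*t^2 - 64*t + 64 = -9*t^2 - 66*t + 135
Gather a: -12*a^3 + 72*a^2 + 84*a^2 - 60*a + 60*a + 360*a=-12*a^3 + 156*a^2 + 360*a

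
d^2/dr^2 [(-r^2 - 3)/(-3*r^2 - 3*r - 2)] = 2*(-9*r^3 + 63*r^2 + 81*r + 13)/(27*r^6 + 81*r^5 + 135*r^4 + 135*r^3 + 90*r^2 + 36*r + 8)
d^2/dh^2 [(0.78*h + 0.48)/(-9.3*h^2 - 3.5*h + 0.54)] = (-(0.78*h + 0.48)*(18.6*h + 3.5)*(37.2*h + 7.0) + (43.524*h + 14.388)*(9.3*h^2 + 3.5*h - 0.54))/(9.3*h^2 + 3.5*h - 0.54)^3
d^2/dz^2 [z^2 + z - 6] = 2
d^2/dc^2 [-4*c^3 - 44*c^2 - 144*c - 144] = -24*c - 88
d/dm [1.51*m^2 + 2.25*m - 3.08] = 3.02*m + 2.25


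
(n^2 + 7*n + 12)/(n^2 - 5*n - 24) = (n + 4)/(n - 8)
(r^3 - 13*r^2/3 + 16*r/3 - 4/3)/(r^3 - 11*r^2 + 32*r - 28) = (r - 1/3)/(r - 7)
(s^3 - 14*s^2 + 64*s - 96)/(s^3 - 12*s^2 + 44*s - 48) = (s - 4)/(s - 2)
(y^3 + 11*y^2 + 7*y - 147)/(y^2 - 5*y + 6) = (y^2 + 14*y + 49)/(y - 2)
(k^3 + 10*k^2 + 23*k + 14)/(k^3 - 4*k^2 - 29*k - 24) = (k^2 + 9*k + 14)/(k^2 - 5*k - 24)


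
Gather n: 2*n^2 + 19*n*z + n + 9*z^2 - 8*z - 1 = 2*n^2 + n*(19*z + 1) + 9*z^2 - 8*z - 1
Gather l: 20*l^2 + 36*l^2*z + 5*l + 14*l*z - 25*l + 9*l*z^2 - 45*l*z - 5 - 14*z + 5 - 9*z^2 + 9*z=l^2*(36*z + 20) + l*(9*z^2 - 31*z - 20) - 9*z^2 - 5*z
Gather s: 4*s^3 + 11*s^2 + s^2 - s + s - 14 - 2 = 4*s^3 + 12*s^2 - 16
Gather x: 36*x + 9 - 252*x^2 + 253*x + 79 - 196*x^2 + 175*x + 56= -448*x^2 + 464*x + 144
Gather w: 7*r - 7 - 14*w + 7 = 7*r - 14*w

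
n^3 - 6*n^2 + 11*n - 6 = (n - 3)*(n - 2)*(n - 1)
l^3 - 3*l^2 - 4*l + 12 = (l - 3)*(l - 2)*(l + 2)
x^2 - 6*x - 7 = (x - 7)*(x + 1)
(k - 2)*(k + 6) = k^2 + 4*k - 12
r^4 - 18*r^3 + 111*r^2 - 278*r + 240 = (r - 8)*(r - 5)*(r - 3)*(r - 2)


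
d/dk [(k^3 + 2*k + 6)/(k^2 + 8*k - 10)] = (k^4 + 16*k^3 - 32*k^2 - 12*k - 68)/(k^4 + 16*k^3 + 44*k^2 - 160*k + 100)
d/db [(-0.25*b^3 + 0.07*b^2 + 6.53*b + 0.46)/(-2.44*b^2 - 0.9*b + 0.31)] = (0.61*b^4 + 0.45*b^3 + 15.6377*b^2 + 2.2882*b + 2.4383)/(5.9536*b^4 + 4.392*b^3 - 0.7028*b^2 - 0.558*b + 0.0961)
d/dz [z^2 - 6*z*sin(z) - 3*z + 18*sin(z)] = -6*z*cos(z) + 2*z - 6*sin(z) + 18*cos(z) - 3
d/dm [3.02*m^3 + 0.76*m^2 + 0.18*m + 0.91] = 9.06*m^2 + 1.52*m + 0.18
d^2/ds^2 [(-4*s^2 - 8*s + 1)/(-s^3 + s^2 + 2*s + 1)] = 2*(4*s^6 + 24*s^5 - 6*s^4 + 52*s^3 + 39*s^2 - 33*s - 15)/(s^9 - 3*s^8 - 3*s^7 + 8*s^6 + 12*s^5 - 3*s^4 - 17*s^3 - 15*s^2 - 6*s - 1)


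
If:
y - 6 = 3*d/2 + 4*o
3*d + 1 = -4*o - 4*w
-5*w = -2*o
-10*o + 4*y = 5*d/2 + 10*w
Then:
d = -331/34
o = 685/136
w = 137/68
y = 785/68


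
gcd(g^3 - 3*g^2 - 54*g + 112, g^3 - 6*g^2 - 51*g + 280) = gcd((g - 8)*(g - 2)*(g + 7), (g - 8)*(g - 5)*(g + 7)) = g^2 - g - 56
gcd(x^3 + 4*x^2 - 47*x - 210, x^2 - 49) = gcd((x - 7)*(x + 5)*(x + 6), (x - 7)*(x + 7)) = x - 7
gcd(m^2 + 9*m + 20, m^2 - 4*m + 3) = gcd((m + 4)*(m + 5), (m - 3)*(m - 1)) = 1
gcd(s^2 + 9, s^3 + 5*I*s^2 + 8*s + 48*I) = s - 3*I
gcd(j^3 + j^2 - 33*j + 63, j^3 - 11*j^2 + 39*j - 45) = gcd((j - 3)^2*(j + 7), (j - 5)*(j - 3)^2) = j^2 - 6*j + 9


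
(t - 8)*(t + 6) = t^2 - 2*t - 48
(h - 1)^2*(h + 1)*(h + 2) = h^4 + h^3 - 3*h^2 - h + 2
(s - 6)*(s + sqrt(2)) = s^2 - 6*s + sqrt(2)*s - 6*sqrt(2)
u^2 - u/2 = u*(u - 1/2)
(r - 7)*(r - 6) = r^2 - 13*r + 42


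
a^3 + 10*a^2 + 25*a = a*(a + 5)^2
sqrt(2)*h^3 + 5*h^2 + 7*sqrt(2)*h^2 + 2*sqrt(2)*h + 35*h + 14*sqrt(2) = (h + 7)*(h + 2*sqrt(2))*(sqrt(2)*h + 1)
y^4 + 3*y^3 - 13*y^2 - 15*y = y*(y - 3)*(y + 1)*(y + 5)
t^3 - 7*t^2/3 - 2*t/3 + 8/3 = (t - 2)*(t - 4/3)*(t + 1)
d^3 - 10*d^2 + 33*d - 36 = (d - 4)*(d - 3)^2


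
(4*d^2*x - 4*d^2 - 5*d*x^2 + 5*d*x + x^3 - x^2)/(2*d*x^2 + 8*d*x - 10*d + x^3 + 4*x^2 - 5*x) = (4*d^2 - 5*d*x + x^2)/(2*d*x + 10*d + x^2 + 5*x)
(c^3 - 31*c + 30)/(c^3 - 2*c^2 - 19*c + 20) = (c + 6)/(c + 4)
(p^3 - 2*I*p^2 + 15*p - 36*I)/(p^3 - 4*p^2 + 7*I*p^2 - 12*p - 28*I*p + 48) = (p^2 - 6*I*p - 9)/(p^2 + p*(-4 + 3*I) - 12*I)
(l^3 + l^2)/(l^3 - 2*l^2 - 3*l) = l/(l - 3)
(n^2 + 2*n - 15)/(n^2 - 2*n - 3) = (n + 5)/(n + 1)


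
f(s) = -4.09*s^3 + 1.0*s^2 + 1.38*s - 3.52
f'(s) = -12.27*s^2 + 2.0*s + 1.38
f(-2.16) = 39.38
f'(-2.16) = -60.19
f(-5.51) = 703.43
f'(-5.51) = -382.16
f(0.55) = -3.14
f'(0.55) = -1.23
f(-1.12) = 1.93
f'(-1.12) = -16.25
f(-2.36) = 52.55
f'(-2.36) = -71.68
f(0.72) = -3.53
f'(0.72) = -3.54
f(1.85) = -23.44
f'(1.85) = -36.91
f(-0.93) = -0.65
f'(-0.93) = -11.09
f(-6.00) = 907.64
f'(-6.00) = -452.34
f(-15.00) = 14004.53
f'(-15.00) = -2789.37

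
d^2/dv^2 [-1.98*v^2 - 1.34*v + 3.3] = -3.96000000000000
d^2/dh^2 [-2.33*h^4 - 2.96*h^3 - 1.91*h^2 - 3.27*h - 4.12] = -27.96*h^2 - 17.76*h - 3.82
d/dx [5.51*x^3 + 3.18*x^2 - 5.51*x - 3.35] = 16.53*x^2 + 6.36*x - 5.51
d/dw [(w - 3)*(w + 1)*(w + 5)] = 3*w^2 + 6*w - 13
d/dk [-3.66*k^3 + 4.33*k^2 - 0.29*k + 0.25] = -10.98*k^2 + 8.66*k - 0.29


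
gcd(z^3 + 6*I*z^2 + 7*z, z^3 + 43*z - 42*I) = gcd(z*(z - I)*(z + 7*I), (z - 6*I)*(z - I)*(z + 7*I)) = z^2 + 6*I*z + 7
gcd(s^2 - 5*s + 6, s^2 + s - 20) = 1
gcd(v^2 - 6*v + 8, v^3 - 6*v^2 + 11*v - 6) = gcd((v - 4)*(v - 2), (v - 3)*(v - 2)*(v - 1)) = v - 2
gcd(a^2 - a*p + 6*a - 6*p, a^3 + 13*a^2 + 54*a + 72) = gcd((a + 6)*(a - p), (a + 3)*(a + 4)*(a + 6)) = a + 6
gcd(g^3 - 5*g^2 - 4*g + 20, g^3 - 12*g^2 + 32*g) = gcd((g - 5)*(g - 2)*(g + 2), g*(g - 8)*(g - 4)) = 1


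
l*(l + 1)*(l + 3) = l^3 + 4*l^2 + 3*l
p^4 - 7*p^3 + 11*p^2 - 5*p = p*(p - 5)*(p - 1)^2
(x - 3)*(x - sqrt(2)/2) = x^2 - 3*x - sqrt(2)*x/2 + 3*sqrt(2)/2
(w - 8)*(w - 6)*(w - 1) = w^3 - 15*w^2 + 62*w - 48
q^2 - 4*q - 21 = (q - 7)*(q + 3)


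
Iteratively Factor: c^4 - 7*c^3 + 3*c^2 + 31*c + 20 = (c - 5)*(c^3 - 2*c^2 - 7*c - 4) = (c - 5)*(c + 1)*(c^2 - 3*c - 4) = (c - 5)*(c - 4)*(c + 1)*(c + 1)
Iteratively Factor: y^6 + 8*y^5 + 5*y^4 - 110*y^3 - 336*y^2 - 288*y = (y + 3)*(y^5 + 5*y^4 - 10*y^3 - 80*y^2 - 96*y) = (y + 3)^2*(y^4 + 2*y^3 - 16*y^2 - 32*y) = y*(y + 3)^2*(y^3 + 2*y^2 - 16*y - 32) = y*(y + 2)*(y + 3)^2*(y^2 - 16) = y*(y + 2)*(y + 3)^2*(y + 4)*(y - 4)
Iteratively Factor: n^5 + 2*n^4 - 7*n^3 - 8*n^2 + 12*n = (n + 3)*(n^4 - n^3 - 4*n^2 + 4*n) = (n + 2)*(n + 3)*(n^3 - 3*n^2 + 2*n) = n*(n + 2)*(n + 3)*(n^2 - 3*n + 2) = n*(n - 1)*(n + 2)*(n + 3)*(n - 2)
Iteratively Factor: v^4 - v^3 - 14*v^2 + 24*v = (v)*(v^3 - v^2 - 14*v + 24) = v*(v - 3)*(v^2 + 2*v - 8) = v*(v - 3)*(v + 4)*(v - 2)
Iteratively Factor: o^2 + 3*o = (o)*(o + 3)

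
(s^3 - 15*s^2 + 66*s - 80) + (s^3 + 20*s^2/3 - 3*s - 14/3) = 2*s^3 - 25*s^2/3 + 63*s - 254/3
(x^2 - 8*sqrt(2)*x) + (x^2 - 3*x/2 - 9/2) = 2*x^2 - 8*sqrt(2)*x - 3*x/2 - 9/2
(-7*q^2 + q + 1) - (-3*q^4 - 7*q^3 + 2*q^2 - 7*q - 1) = 3*q^4 + 7*q^3 - 9*q^2 + 8*q + 2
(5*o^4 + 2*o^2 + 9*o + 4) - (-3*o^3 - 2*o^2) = 5*o^4 + 3*o^3 + 4*o^2 + 9*o + 4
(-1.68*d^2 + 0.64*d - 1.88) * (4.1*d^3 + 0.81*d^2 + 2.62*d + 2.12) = -6.888*d^5 + 1.2632*d^4 - 11.5912*d^3 - 3.4076*d^2 - 3.5688*d - 3.9856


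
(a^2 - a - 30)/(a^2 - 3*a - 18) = (a + 5)/(a + 3)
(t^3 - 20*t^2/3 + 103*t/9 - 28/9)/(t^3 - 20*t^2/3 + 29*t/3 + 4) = (9*t^2 - 24*t + 7)/(3*(3*t^2 - 8*t - 3))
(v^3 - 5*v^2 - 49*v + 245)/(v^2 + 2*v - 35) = v - 7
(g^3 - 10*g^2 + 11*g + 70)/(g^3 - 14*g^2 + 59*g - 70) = (g + 2)/(g - 2)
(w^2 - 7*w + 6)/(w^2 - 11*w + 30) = (w - 1)/(w - 5)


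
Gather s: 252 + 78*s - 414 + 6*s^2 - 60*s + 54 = 6*s^2 + 18*s - 108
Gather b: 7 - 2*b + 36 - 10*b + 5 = 48 - 12*b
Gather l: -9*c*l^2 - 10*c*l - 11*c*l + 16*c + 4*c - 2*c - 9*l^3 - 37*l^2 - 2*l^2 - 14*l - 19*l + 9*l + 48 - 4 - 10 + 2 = 18*c - 9*l^3 + l^2*(-9*c - 39) + l*(-21*c - 24) + 36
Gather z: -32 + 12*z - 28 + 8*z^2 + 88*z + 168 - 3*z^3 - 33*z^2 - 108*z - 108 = -3*z^3 - 25*z^2 - 8*z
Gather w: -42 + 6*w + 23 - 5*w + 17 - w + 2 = 0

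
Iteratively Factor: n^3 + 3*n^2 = (n)*(n^2 + 3*n) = n*(n + 3)*(n)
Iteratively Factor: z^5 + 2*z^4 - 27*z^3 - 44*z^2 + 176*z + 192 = (z - 4)*(z^4 + 6*z^3 - 3*z^2 - 56*z - 48) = (z - 4)*(z - 3)*(z^3 + 9*z^2 + 24*z + 16) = (z - 4)*(z - 3)*(z + 1)*(z^2 + 8*z + 16) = (z - 4)*(z - 3)*(z + 1)*(z + 4)*(z + 4)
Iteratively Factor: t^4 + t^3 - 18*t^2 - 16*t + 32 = (t - 4)*(t^3 + 5*t^2 + 2*t - 8) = (t - 4)*(t - 1)*(t^2 + 6*t + 8) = (t - 4)*(t - 1)*(t + 2)*(t + 4)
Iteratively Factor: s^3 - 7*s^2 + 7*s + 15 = (s - 3)*(s^2 - 4*s - 5) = (s - 3)*(s + 1)*(s - 5)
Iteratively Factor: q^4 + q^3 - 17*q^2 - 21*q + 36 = (q - 4)*(q^3 + 5*q^2 + 3*q - 9) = (q - 4)*(q - 1)*(q^2 + 6*q + 9) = (q - 4)*(q - 1)*(q + 3)*(q + 3)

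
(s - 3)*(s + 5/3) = s^2 - 4*s/3 - 5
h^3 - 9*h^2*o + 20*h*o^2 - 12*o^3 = (h - 6*o)*(h - 2*o)*(h - o)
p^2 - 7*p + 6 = (p - 6)*(p - 1)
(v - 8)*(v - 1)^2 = v^3 - 10*v^2 + 17*v - 8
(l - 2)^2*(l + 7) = l^3 + 3*l^2 - 24*l + 28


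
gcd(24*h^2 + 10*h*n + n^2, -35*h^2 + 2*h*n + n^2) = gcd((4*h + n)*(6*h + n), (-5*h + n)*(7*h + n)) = 1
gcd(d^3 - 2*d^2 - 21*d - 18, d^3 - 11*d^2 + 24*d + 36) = d^2 - 5*d - 6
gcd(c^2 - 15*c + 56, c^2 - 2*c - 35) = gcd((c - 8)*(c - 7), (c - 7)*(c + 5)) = c - 7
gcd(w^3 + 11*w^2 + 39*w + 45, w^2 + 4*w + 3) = w + 3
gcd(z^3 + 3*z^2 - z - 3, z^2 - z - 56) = 1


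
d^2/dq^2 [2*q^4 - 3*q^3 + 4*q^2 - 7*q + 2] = 24*q^2 - 18*q + 8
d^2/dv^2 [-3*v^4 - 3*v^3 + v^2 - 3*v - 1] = -36*v^2 - 18*v + 2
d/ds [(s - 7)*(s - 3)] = 2*s - 10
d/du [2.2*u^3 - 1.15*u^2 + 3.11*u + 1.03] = 6.6*u^2 - 2.3*u + 3.11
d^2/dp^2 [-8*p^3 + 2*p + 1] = -48*p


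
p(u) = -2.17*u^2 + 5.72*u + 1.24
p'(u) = 5.72 - 4.34*u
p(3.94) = -9.91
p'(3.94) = -11.38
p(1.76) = 4.59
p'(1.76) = -1.92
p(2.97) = -0.91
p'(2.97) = -7.17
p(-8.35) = -197.82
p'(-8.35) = 41.96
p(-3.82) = -52.28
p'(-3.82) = 22.30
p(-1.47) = -11.86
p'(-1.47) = 12.10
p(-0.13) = 0.46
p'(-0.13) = 6.28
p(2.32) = 2.83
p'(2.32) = -4.35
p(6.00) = -42.56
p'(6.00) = -20.32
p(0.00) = 1.24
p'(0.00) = 5.72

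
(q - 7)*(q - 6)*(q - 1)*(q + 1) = q^4 - 13*q^3 + 41*q^2 + 13*q - 42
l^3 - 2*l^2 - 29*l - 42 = (l - 7)*(l + 2)*(l + 3)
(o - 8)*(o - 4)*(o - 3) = o^3 - 15*o^2 + 68*o - 96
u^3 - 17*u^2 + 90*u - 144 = (u - 8)*(u - 6)*(u - 3)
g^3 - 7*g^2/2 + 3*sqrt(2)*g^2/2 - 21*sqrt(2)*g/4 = g*(g - 7/2)*(g + 3*sqrt(2)/2)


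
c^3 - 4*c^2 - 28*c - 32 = (c - 8)*(c + 2)^2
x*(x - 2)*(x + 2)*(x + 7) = x^4 + 7*x^3 - 4*x^2 - 28*x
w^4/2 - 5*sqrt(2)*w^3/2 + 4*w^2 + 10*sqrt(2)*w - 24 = (w/2 + 1)*(w - 2)*(w - 3*sqrt(2))*(w - 2*sqrt(2))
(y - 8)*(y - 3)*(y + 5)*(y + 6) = y^4 - 67*y^2 - 66*y + 720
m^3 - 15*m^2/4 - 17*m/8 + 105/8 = (m - 3)*(m - 5/2)*(m + 7/4)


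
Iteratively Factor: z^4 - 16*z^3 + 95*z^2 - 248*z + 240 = (z - 4)*(z^3 - 12*z^2 + 47*z - 60) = (z - 4)*(z - 3)*(z^2 - 9*z + 20) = (z - 4)^2*(z - 3)*(z - 5)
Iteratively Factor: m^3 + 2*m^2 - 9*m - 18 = (m - 3)*(m^2 + 5*m + 6) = (m - 3)*(m + 3)*(m + 2)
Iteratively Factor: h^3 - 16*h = (h - 4)*(h^2 + 4*h) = (h - 4)*(h + 4)*(h)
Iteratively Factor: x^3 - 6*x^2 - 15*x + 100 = (x - 5)*(x^2 - x - 20) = (x - 5)*(x + 4)*(x - 5)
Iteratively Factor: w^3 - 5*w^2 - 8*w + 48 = (w - 4)*(w^2 - w - 12) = (w - 4)^2*(w + 3)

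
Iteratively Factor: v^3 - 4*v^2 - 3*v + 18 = (v - 3)*(v^2 - v - 6) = (v - 3)^2*(v + 2)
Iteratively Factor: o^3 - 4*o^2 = (o - 4)*(o^2) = o*(o - 4)*(o)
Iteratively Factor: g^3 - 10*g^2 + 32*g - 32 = (g - 4)*(g^2 - 6*g + 8) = (g - 4)^2*(g - 2)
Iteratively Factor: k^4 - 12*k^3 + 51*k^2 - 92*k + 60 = (k - 2)*(k^3 - 10*k^2 + 31*k - 30) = (k - 2)^2*(k^2 - 8*k + 15) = (k - 3)*(k - 2)^2*(k - 5)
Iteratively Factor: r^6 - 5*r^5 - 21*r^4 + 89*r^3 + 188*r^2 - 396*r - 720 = (r - 3)*(r^5 - 2*r^4 - 27*r^3 + 8*r^2 + 212*r + 240) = (r - 4)*(r - 3)*(r^4 + 2*r^3 - 19*r^2 - 68*r - 60) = (r - 4)*(r - 3)*(r + 2)*(r^3 - 19*r - 30) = (r - 4)*(r - 3)*(r + 2)^2*(r^2 - 2*r - 15) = (r - 5)*(r - 4)*(r - 3)*(r + 2)^2*(r + 3)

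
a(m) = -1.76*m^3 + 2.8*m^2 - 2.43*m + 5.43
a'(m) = -5.28*m^2 + 5.6*m - 2.43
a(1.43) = 2.53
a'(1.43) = -5.22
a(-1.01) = 12.55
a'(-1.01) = -13.47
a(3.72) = -55.46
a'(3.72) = -54.66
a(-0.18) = 5.97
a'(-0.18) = -3.61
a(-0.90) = 11.17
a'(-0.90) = -11.75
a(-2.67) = 65.38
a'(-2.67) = -55.02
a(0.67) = 4.53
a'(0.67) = -1.05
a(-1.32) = 17.56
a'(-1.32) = -19.02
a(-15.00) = 6611.88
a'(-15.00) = -1274.43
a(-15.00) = 6611.88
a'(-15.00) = -1274.43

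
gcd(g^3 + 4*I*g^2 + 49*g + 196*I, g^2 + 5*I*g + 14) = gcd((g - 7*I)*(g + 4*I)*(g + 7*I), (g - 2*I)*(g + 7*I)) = g + 7*I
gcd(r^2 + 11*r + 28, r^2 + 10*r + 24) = r + 4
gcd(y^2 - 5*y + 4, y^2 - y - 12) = y - 4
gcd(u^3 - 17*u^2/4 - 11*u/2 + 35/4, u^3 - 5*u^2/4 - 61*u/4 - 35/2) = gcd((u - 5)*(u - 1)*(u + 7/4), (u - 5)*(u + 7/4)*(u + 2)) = u^2 - 13*u/4 - 35/4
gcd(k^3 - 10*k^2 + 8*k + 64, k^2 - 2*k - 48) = k - 8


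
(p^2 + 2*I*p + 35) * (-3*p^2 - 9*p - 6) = -3*p^4 - 9*p^3 - 6*I*p^3 - 111*p^2 - 18*I*p^2 - 315*p - 12*I*p - 210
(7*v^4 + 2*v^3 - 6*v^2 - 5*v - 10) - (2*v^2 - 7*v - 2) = 7*v^4 + 2*v^3 - 8*v^2 + 2*v - 8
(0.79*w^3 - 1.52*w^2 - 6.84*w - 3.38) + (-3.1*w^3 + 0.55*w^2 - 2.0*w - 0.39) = -2.31*w^3 - 0.97*w^2 - 8.84*w - 3.77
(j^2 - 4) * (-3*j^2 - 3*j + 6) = -3*j^4 - 3*j^3 + 18*j^2 + 12*j - 24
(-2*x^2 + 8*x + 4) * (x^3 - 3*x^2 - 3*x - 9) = -2*x^5 + 14*x^4 - 14*x^3 - 18*x^2 - 84*x - 36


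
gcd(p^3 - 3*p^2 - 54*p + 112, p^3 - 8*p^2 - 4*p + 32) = p^2 - 10*p + 16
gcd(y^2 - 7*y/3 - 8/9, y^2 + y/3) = y + 1/3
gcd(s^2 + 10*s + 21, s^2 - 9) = s + 3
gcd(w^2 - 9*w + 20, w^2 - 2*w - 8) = w - 4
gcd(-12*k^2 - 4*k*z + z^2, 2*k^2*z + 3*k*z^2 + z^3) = 2*k + z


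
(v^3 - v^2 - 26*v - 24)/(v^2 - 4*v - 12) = (v^2 + 5*v + 4)/(v + 2)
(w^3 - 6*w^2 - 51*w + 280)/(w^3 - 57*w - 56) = (w - 5)/(w + 1)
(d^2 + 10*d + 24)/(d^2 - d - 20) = (d + 6)/(d - 5)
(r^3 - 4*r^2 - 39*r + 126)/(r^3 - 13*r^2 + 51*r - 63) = (r + 6)/(r - 3)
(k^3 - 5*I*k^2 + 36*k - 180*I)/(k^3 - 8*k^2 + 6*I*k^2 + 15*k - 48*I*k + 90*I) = (k^2 - 11*I*k - 30)/(k^2 - 8*k + 15)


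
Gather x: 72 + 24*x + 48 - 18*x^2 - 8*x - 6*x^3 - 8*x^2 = -6*x^3 - 26*x^2 + 16*x + 120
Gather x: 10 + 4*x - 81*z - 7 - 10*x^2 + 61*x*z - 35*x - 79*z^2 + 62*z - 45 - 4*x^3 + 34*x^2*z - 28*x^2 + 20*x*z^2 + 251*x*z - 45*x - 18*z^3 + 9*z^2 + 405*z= -4*x^3 + x^2*(34*z - 38) + x*(20*z^2 + 312*z - 76) - 18*z^3 - 70*z^2 + 386*z - 42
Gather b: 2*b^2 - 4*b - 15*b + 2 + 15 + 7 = 2*b^2 - 19*b + 24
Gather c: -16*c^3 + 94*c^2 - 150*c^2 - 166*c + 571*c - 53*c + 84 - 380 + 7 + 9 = -16*c^3 - 56*c^2 + 352*c - 280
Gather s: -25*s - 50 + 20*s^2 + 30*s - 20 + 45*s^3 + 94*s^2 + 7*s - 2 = 45*s^3 + 114*s^2 + 12*s - 72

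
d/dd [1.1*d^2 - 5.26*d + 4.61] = 2.2*d - 5.26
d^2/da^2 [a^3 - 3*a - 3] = 6*a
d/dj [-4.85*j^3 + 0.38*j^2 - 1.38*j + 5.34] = -14.55*j^2 + 0.76*j - 1.38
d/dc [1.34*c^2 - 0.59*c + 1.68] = 2.68*c - 0.59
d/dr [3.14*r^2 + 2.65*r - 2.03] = 6.28*r + 2.65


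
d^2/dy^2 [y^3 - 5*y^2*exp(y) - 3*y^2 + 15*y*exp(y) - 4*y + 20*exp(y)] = -5*y^2*exp(y) - 5*y*exp(y) + 6*y + 40*exp(y) - 6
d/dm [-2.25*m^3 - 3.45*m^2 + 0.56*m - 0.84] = -6.75*m^2 - 6.9*m + 0.56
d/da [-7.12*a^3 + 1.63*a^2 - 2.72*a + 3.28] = -21.36*a^2 + 3.26*a - 2.72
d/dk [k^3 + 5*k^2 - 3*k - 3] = 3*k^2 + 10*k - 3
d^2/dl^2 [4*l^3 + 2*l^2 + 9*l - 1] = 24*l + 4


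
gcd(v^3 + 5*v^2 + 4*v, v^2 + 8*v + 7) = v + 1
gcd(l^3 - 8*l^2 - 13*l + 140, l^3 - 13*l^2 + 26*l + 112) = l - 7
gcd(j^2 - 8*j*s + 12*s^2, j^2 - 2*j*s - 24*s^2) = -j + 6*s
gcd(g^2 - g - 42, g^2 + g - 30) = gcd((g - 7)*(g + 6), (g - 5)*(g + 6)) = g + 6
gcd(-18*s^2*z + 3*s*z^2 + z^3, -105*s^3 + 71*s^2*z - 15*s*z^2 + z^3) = -3*s + z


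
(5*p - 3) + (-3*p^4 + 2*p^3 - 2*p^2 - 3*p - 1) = -3*p^4 + 2*p^3 - 2*p^2 + 2*p - 4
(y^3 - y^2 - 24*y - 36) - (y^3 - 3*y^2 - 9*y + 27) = 2*y^2 - 15*y - 63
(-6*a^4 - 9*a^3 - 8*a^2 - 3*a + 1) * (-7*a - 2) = 42*a^5 + 75*a^4 + 74*a^3 + 37*a^2 - a - 2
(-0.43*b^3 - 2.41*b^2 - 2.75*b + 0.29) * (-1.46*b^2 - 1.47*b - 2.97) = 0.6278*b^5 + 4.1507*b^4 + 8.8348*b^3 + 10.7768*b^2 + 7.7412*b - 0.8613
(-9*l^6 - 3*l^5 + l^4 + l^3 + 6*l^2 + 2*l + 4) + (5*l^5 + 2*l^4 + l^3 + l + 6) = -9*l^6 + 2*l^5 + 3*l^4 + 2*l^3 + 6*l^2 + 3*l + 10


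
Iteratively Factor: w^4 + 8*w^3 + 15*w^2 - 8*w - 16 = (w + 1)*(w^3 + 7*w^2 + 8*w - 16) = (w - 1)*(w + 1)*(w^2 + 8*w + 16) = (w - 1)*(w + 1)*(w + 4)*(w + 4)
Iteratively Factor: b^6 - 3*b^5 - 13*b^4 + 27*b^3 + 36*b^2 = (b)*(b^5 - 3*b^4 - 13*b^3 + 27*b^2 + 36*b) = b*(b - 3)*(b^4 - 13*b^2 - 12*b) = b*(b - 4)*(b - 3)*(b^3 + 4*b^2 + 3*b) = b^2*(b - 4)*(b - 3)*(b^2 + 4*b + 3) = b^2*(b - 4)*(b - 3)*(b + 1)*(b + 3)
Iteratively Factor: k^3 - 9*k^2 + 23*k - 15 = (k - 3)*(k^2 - 6*k + 5) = (k - 5)*(k - 3)*(k - 1)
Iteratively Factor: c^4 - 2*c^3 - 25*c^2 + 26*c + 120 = (c - 3)*(c^3 + c^2 - 22*c - 40) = (c - 5)*(c - 3)*(c^2 + 6*c + 8) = (c - 5)*(c - 3)*(c + 4)*(c + 2)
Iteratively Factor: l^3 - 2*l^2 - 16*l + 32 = (l + 4)*(l^2 - 6*l + 8) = (l - 4)*(l + 4)*(l - 2)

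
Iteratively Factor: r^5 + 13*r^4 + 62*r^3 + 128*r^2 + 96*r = (r + 3)*(r^4 + 10*r^3 + 32*r^2 + 32*r) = (r + 3)*(r + 4)*(r^3 + 6*r^2 + 8*r) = r*(r + 3)*(r + 4)*(r^2 + 6*r + 8) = r*(r + 2)*(r + 3)*(r + 4)*(r + 4)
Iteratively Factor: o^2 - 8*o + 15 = (o - 3)*(o - 5)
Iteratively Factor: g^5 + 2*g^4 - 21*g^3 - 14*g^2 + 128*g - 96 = (g + 4)*(g^4 - 2*g^3 - 13*g^2 + 38*g - 24) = (g - 1)*(g + 4)*(g^3 - g^2 - 14*g + 24) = (g - 3)*(g - 1)*(g + 4)*(g^2 + 2*g - 8) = (g - 3)*(g - 2)*(g - 1)*(g + 4)*(g + 4)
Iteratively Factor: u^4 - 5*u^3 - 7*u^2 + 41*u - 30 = (u - 2)*(u^3 - 3*u^2 - 13*u + 15) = (u - 2)*(u - 1)*(u^2 - 2*u - 15) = (u - 2)*(u - 1)*(u + 3)*(u - 5)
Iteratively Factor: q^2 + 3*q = (q)*(q + 3)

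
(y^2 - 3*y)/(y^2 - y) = (y - 3)/(y - 1)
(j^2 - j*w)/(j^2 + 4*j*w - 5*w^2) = j/(j + 5*w)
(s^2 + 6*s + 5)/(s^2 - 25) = (s + 1)/(s - 5)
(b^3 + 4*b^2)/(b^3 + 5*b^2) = (b + 4)/(b + 5)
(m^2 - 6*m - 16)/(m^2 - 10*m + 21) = (m^2 - 6*m - 16)/(m^2 - 10*m + 21)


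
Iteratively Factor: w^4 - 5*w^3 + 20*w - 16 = (w - 1)*(w^3 - 4*w^2 - 4*w + 16) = (w - 4)*(w - 1)*(w^2 - 4) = (w - 4)*(w - 2)*(w - 1)*(w + 2)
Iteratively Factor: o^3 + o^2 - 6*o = (o)*(o^2 + o - 6) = o*(o + 3)*(o - 2)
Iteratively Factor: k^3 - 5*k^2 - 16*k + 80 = (k - 4)*(k^2 - k - 20) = (k - 5)*(k - 4)*(k + 4)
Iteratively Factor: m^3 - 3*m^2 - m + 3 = (m - 3)*(m^2 - 1) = (m - 3)*(m + 1)*(m - 1)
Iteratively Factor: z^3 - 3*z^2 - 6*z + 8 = (z - 4)*(z^2 + z - 2) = (z - 4)*(z + 2)*(z - 1)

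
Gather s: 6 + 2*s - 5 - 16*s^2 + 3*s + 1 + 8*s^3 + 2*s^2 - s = 8*s^3 - 14*s^2 + 4*s + 2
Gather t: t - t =0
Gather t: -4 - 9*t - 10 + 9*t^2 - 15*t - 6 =9*t^2 - 24*t - 20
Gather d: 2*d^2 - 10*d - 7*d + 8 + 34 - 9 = 2*d^2 - 17*d + 33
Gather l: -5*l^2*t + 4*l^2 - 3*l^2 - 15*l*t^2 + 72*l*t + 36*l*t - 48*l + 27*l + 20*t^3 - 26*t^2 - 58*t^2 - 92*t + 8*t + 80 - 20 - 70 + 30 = l^2*(1 - 5*t) + l*(-15*t^2 + 108*t - 21) + 20*t^3 - 84*t^2 - 84*t + 20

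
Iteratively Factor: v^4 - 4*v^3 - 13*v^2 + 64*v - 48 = (v - 1)*(v^3 - 3*v^2 - 16*v + 48) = (v - 4)*(v - 1)*(v^2 + v - 12) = (v - 4)*(v - 3)*(v - 1)*(v + 4)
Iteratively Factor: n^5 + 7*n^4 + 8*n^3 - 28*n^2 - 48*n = (n)*(n^4 + 7*n^3 + 8*n^2 - 28*n - 48) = n*(n + 3)*(n^3 + 4*n^2 - 4*n - 16) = n*(n - 2)*(n + 3)*(n^2 + 6*n + 8) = n*(n - 2)*(n + 3)*(n + 4)*(n + 2)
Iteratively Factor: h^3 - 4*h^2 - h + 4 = (h - 1)*(h^2 - 3*h - 4) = (h - 4)*(h - 1)*(h + 1)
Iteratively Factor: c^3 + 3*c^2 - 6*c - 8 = (c - 2)*(c^2 + 5*c + 4) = (c - 2)*(c + 1)*(c + 4)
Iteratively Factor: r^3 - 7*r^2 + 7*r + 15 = (r - 3)*(r^2 - 4*r - 5) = (r - 3)*(r + 1)*(r - 5)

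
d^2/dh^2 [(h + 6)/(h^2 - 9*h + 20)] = 2*(3*(1 - h)*(h^2 - 9*h + 20) + (h + 6)*(2*h - 9)^2)/(h^2 - 9*h + 20)^3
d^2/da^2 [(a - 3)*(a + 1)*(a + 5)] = 6*a + 6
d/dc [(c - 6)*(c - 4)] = 2*c - 10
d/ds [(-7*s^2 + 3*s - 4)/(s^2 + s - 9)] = (-10*s^2 + 134*s - 23)/(s^4 + 2*s^3 - 17*s^2 - 18*s + 81)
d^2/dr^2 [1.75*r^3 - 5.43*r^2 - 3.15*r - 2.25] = 10.5*r - 10.86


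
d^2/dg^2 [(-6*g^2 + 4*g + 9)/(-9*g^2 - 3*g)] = 6*(-6*g^3 - 27*g^2 - 9*g - 1)/(g^3*(27*g^3 + 27*g^2 + 9*g + 1))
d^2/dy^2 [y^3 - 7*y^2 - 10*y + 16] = 6*y - 14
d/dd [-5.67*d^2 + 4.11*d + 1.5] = 4.11 - 11.34*d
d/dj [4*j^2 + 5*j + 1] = 8*j + 5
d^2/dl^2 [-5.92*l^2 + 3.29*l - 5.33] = -11.8400000000000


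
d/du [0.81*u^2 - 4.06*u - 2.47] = 1.62*u - 4.06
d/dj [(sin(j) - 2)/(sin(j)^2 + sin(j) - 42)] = (4*sin(j) + cos(j)^2 - 41)*cos(j)/(sin(j)^2 + sin(j) - 42)^2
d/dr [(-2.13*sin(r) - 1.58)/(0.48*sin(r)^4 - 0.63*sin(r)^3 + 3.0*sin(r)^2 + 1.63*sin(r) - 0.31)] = (3.0672*sin(r)^4 + 0.349799999999999*sin(r)^3 + 3.4038*sin(r)^2 + 9.48*sin(r) + 3.2357)*cos(r)/(0.2304*sin(r)^8 - 0.6048*sin(r)^7 + 3.2769*sin(r)^6 - 2.2152*sin(r)^5 + 6.6486*sin(r)^4 + 10.1706*sin(r)^3 + 0.7969*sin(r)^2 - 1.0106*sin(r) + 0.0961)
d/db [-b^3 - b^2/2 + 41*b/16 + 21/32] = -3*b^2 - b + 41/16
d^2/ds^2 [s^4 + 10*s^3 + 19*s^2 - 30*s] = 12*s^2 + 60*s + 38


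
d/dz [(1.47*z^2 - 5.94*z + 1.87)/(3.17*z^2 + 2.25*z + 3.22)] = (22.1373*z^2 - 2.389*z - 23.3343)/(10.0489*z^4 + 14.265*z^3 + 25.4773*z^2 + 14.49*z + 10.3684)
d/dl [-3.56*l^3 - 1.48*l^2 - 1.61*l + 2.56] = -10.68*l^2 - 2.96*l - 1.61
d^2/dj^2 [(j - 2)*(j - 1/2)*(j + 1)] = 6*j - 3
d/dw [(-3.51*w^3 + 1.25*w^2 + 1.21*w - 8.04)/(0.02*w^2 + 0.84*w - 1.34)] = (-0.0702*w^4 - 5.8968*w^3 + 15.136*w^2 - 3.0284*w + 5.1322)/(0.0004*w^4 + 0.0336*w^3 + 0.652*w^2 - 2.2512*w + 1.7956)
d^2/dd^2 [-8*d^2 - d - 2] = -16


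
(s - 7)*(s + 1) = s^2 - 6*s - 7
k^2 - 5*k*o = k*(k - 5*o)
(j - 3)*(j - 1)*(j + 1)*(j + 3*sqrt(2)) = j^4 - 3*j^3 + 3*sqrt(2)*j^3 - 9*sqrt(2)*j^2 - j^2 - 3*sqrt(2)*j + 3*j + 9*sqrt(2)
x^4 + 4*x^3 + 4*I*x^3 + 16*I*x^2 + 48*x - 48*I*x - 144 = (x - 2)*(x + 6)*(x - 2*I)*(x + 6*I)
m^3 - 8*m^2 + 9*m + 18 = (m - 6)*(m - 3)*(m + 1)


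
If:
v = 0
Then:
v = 0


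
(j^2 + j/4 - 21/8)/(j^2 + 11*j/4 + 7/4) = (j - 3/2)/(j + 1)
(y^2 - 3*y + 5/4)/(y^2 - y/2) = (y - 5/2)/y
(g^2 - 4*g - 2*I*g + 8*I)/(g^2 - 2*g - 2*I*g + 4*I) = (g - 4)/(g - 2)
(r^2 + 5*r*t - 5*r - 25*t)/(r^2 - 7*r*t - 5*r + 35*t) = (r + 5*t)/(r - 7*t)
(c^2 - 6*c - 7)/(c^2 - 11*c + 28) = (c + 1)/(c - 4)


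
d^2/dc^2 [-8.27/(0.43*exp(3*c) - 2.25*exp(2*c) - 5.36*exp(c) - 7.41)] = (8.27*(-2.58*exp(2*c) + 9.0*exp(c) + 10.72)*(-1.29*exp(2*c) + 4.5*exp(c) + 5.36)*exp(c) + (32.0049*exp(2*c) - 74.43*exp(c) - 44.3272)*(-0.43*exp(3*c) + 2.25*exp(2*c) + 5.36*exp(c) + 7.41))*exp(c)/(-0.43*exp(3*c) + 2.25*exp(2*c) + 5.36*exp(c) + 7.41)^3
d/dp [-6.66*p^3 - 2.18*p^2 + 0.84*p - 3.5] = -19.98*p^2 - 4.36*p + 0.84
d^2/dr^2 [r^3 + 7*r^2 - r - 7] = 6*r + 14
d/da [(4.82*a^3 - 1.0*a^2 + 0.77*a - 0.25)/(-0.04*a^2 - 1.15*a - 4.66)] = (-0.1928*a^4 - 11.086*a^3 - 66.2028*a^2 + 9.3*a - 3.8757)/(0.0016*a^4 + 0.092*a^3 + 1.6953*a^2 + 10.718*a + 21.7156)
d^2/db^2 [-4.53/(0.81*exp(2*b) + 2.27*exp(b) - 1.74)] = (-4.53*(1.62*exp(b) + 2.27)*(3.24*exp(b) + 4.54)*exp(b) + (14.6772*exp(b) + 10.2831)*(0.81*exp(2*b) + 2.27*exp(b) - 1.74))*exp(b)/(0.81*exp(2*b) + 2.27*exp(b) - 1.74)^3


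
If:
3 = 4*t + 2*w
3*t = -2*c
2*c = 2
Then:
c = 1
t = -2/3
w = 17/6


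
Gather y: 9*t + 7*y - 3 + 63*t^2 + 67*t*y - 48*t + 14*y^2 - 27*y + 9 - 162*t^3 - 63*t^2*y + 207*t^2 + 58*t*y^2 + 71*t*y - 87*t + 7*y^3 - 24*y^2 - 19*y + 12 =-162*t^3 + 270*t^2 - 126*t + 7*y^3 + y^2*(58*t - 10) + y*(-63*t^2 + 138*t - 39) + 18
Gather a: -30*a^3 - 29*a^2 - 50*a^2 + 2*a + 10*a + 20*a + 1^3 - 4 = -30*a^3 - 79*a^2 + 32*a - 3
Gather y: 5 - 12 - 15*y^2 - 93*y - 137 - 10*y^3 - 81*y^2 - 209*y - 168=-10*y^3 - 96*y^2 - 302*y - 312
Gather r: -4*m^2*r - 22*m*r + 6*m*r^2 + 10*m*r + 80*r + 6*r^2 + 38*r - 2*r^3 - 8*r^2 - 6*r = -2*r^3 + r^2*(6*m - 2) + r*(-4*m^2 - 12*m + 112)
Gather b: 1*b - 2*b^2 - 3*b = -2*b^2 - 2*b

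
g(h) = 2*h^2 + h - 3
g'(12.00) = 49.00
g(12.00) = 297.00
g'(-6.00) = -23.00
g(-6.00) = 63.00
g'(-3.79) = -14.16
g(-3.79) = 21.94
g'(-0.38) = -0.52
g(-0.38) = -3.09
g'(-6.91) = -26.64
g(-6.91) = 85.59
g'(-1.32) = -4.28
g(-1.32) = -0.84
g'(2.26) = 10.04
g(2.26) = 9.48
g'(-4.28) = -16.12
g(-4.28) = 29.36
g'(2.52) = 11.08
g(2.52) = 12.22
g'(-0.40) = -0.60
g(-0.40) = -3.08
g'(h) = 4*h + 1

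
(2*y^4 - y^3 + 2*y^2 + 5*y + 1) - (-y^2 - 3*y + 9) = 2*y^4 - y^3 + 3*y^2 + 8*y - 8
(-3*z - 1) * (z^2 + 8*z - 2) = -3*z^3 - 25*z^2 - 2*z + 2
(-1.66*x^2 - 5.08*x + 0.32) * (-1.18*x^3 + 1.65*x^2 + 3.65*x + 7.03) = 1.9588*x^5 + 3.2554*x^4 - 14.8186*x^3 - 29.6838*x^2 - 34.5444*x + 2.2496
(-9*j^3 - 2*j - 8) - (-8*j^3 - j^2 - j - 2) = -j^3 + j^2 - j - 6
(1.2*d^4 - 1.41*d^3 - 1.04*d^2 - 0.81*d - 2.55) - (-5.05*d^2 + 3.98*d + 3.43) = 1.2*d^4 - 1.41*d^3 + 4.01*d^2 - 4.79*d - 5.98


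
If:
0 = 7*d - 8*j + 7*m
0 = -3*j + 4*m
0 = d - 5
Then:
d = 5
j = 140/11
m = 105/11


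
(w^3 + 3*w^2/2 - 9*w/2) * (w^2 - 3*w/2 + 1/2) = w^5 - 25*w^3/4 + 15*w^2/2 - 9*w/4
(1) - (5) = -4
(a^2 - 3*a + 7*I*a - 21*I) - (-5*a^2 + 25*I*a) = 6*a^2 - 3*a - 18*I*a - 21*I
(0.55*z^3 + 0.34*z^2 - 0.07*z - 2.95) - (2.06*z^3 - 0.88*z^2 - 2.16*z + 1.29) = -1.51*z^3 + 1.22*z^2 + 2.09*z - 4.24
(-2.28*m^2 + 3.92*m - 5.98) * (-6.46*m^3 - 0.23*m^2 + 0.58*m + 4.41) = 14.7288*m^5 - 24.7988*m^4 + 36.4068*m^3 - 6.4058*m^2 + 13.8188*m - 26.3718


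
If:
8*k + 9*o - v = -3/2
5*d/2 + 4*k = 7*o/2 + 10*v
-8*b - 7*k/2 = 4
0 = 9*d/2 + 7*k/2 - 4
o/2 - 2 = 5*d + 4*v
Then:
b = -15631/5704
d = -2206/713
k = 25558/4991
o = -956/217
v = 907/322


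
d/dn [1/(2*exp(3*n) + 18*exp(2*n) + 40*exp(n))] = (-3*exp(2*n) - 18*exp(n) - 20)*exp(-n)/(2*(exp(2*n) + 9*exp(n) + 20)^2)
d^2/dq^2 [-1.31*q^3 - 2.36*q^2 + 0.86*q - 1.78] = -7.86*q - 4.72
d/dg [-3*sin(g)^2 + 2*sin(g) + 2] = 2*(1 - 3*sin(g))*cos(g)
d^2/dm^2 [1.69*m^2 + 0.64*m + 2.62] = 3.38000000000000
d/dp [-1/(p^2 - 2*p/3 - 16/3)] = 6*(3*p - 1)/(-3*p^2 + 2*p + 16)^2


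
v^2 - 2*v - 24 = (v - 6)*(v + 4)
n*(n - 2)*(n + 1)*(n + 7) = n^4 + 6*n^3 - 9*n^2 - 14*n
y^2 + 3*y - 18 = (y - 3)*(y + 6)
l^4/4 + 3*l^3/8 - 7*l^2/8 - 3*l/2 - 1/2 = (l/2 + 1/4)*(l/2 + 1)*(l - 2)*(l + 1)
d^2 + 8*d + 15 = (d + 3)*(d + 5)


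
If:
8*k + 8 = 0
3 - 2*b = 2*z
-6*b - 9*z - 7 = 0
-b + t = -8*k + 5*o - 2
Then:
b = 41/6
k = -1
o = t/5 - 77/30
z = -16/3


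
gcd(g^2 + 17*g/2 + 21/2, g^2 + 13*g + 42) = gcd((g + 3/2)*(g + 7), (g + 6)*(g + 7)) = g + 7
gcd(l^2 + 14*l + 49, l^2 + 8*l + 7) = l + 7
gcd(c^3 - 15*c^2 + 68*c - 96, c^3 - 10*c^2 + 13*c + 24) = c^2 - 11*c + 24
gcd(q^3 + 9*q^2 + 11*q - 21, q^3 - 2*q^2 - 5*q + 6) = q - 1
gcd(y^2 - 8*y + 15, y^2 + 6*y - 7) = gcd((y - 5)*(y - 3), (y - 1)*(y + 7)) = 1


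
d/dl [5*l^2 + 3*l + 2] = 10*l + 3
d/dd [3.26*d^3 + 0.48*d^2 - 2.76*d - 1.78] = 9.78*d^2 + 0.96*d - 2.76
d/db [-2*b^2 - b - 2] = -4*b - 1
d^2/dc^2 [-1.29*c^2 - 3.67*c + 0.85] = -2.58000000000000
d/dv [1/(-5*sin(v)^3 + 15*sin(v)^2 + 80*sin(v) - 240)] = (3*sin(v)^2 - 6*sin(v) - 16)*cos(v)/(5*(sin(v)^3 - 3*sin(v)^2 - 16*sin(v) + 48)^2)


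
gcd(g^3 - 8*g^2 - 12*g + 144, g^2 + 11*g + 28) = g + 4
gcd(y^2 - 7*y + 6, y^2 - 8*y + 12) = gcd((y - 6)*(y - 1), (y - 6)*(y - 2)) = y - 6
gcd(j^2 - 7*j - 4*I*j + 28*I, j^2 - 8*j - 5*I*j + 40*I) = 1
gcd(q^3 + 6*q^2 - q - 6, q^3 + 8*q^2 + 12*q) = q + 6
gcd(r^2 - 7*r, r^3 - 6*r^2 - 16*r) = r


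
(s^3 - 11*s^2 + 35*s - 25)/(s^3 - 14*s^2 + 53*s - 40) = (s - 5)/(s - 8)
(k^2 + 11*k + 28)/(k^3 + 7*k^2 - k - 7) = (k + 4)/(k^2 - 1)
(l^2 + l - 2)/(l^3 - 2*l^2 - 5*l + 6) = 1/(l - 3)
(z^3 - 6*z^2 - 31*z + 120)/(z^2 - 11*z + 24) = z + 5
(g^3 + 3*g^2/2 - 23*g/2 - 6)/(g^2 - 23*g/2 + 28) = (2*g^3 + 3*g^2 - 23*g - 12)/(2*g^2 - 23*g + 56)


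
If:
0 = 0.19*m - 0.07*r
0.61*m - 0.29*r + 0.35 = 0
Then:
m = 1.98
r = 5.36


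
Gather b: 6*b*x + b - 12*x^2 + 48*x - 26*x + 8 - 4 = b*(6*x + 1) - 12*x^2 + 22*x + 4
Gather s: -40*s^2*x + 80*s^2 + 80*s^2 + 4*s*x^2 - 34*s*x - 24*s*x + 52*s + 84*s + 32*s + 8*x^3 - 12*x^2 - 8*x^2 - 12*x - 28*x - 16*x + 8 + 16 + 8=s^2*(160 - 40*x) + s*(4*x^2 - 58*x + 168) + 8*x^3 - 20*x^2 - 56*x + 32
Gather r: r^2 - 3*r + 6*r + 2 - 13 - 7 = r^2 + 3*r - 18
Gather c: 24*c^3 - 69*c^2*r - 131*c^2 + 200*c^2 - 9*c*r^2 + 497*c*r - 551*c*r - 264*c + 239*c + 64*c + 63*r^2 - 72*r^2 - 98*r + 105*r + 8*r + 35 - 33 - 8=24*c^3 + c^2*(69 - 69*r) + c*(-9*r^2 - 54*r + 39) - 9*r^2 + 15*r - 6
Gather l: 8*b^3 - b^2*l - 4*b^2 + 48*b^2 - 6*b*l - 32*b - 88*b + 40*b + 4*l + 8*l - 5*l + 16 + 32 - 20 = 8*b^3 + 44*b^2 - 80*b + l*(-b^2 - 6*b + 7) + 28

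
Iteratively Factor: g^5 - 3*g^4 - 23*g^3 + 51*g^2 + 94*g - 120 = (g - 5)*(g^4 + 2*g^3 - 13*g^2 - 14*g + 24) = (g - 5)*(g - 1)*(g^3 + 3*g^2 - 10*g - 24) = (g - 5)*(g - 1)*(g + 4)*(g^2 - g - 6) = (g - 5)*(g - 1)*(g + 2)*(g + 4)*(g - 3)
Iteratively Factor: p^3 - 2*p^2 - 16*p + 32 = (p + 4)*(p^2 - 6*p + 8) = (p - 4)*(p + 4)*(p - 2)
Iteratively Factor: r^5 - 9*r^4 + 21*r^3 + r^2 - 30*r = (r)*(r^4 - 9*r^3 + 21*r^2 + r - 30) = r*(r - 3)*(r^3 - 6*r^2 + 3*r + 10) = r*(r - 3)*(r + 1)*(r^2 - 7*r + 10) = r*(r - 5)*(r - 3)*(r + 1)*(r - 2)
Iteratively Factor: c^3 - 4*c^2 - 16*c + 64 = (c + 4)*(c^2 - 8*c + 16) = (c - 4)*(c + 4)*(c - 4)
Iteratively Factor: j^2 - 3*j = (j)*(j - 3)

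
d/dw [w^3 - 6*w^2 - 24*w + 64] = 3*w^2 - 12*w - 24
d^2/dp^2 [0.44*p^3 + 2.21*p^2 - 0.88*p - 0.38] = 2.64*p + 4.42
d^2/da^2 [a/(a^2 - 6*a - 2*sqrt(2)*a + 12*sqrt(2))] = 2*(4*a*(-a + sqrt(2) + 3)^2 + (-3*a + 2*sqrt(2) + 6)*(a^2 - 6*a - 2*sqrt(2)*a + 12*sqrt(2)))/(a^2 - 6*a - 2*sqrt(2)*a + 12*sqrt(2))^3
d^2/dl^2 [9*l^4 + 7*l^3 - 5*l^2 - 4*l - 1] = 108*l^2 + 42*l - 10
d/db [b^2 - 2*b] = 2*b - 2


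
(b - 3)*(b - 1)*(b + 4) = b^3 - 13*b + 12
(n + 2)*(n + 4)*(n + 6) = n^3 + 12*n^2 + 44*n + 48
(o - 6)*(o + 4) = o^2 - 2*o - 24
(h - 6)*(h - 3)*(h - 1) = h^3 - 10*h^2 + 27*h - 18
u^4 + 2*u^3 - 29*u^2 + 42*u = u*(u - 3)*(u - 2)*(u + 7)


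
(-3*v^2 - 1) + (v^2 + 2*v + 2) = -2*v^2 + 2*v + 1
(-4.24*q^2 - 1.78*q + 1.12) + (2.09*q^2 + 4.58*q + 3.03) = -2.15*q^2 + 2.8*q + 4.15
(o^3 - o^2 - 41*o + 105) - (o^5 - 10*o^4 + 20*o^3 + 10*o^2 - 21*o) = -o^5 + 10*o^4 - 19*o^3 - 11*o^2 - 20*o + 105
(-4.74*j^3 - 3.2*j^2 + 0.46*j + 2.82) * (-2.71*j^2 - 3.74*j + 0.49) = 12.8454*j^5 + 26.3996*j^4 + 8.3988*j^3 - 10.9306*j^2 - 10.3214*j + 1.3818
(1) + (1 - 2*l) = 2 - 2*l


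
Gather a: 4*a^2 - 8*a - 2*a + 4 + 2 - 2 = 4*a^2 - 10*a + 4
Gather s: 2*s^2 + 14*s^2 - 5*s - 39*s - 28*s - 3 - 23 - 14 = 16*s^2 - 72*s - 40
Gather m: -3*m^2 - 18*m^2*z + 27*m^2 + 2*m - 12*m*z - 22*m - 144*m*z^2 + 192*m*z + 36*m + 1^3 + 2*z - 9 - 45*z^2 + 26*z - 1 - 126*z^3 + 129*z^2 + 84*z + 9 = m^2*(24 - 18*z) + m*(-144*z^2 + 180*z + 16) - 126*z^3 + 84*z^2 + 112*z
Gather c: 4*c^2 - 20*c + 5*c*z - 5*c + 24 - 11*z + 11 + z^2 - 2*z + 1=4*c^2 + c*(5*z - 25) + z^2 - 13*z + 36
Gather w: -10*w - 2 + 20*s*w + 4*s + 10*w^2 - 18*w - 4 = 4*s + 10*w^2 + w*(20*s - 28) - 6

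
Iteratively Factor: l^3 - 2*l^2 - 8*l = (l - 4)*(l^2 + 2*l) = (l - 4)*(l + 2)*(l)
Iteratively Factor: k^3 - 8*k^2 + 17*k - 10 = (k - 1)*(k^2 - 7*k + 10) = (k - 2)*(k - 1)*(k - 5)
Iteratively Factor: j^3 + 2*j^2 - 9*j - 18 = (j + 2)*(j^2 - 9) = (j + 2)*(j + 3)*(j - 3)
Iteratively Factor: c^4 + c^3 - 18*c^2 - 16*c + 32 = (c + 4)*(c^3 - 3*c^2 - 6*c + 8) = (c + 2)*(c + 4)*(c^2 - 5*c + 4) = (c - 1)*(c + 2)*(c + 4)*(c - 4)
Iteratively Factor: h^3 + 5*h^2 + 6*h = (h + 3)*(h^2 + 2*h) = (h + 2)*(h + 3)*(h)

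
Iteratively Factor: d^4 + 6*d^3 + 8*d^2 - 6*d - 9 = (d + 1)*(d^3 + 5*d^2 + 3*d - 9) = (d - 1)*(d + 1)*(d^2 + 6*d + 9) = (d - 1)*(d + 1)*(d + 3)*(d + 3)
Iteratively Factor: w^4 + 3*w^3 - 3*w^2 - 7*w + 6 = (w + 2)*(w^3 + w^2 - 5*w + 3) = (w - 1)*(w + 2)*(w^2 + 2*w - 3) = (w - 1)^2*(w + 2)*(w + 3)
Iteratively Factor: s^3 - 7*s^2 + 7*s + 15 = (s - 5)*(s^2 - 2*s - 3) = (s - 5)*(s - 3)*(s + 1)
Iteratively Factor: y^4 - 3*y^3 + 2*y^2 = (y)*(y^3 - 3*y^2 + 2*y) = y^2*(y^2 - 3*y + 2) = y^2*(y - 2)*(y - 1)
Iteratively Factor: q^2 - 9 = (q - 3)*(q + 3)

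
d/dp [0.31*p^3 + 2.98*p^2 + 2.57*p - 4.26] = 0.93*p^2 + 5.96*p + 2.57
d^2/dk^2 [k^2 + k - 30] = 2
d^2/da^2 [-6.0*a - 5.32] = 0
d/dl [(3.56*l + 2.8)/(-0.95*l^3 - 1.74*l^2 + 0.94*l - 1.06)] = (6.764*l^3 + 14.1744*l^2 + 9.744*l - 6.4056)/(0.9025*l^6 + 3.306*l^5 + 1.2416*l^4 - 1.2572*l^3 + 4.5724*l^2 - 1.9928*l + 1.1236)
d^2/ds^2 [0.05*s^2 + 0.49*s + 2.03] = 0.100000000000000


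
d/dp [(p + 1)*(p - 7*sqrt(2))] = 2*p - 7*sqrt(2) + 1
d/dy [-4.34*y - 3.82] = -4.34000000000000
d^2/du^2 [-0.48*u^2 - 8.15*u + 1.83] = -0.960000000000000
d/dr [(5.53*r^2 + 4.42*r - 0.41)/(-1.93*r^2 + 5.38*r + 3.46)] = (38.282*r^2 + 36.685*r + 17.499)/(3.7249*r^4 - 20.7668*r^3 + 15.5888*r^2 + 37.2296*r + 11.9716)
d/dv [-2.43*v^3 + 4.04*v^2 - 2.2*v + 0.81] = -7.29*v^2 + 8.08*v - 2.2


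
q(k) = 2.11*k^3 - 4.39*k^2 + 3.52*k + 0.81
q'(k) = 6.33*k^2 - 8.78*k + 3.52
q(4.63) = 132.42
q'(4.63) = 98.56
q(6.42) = 400.79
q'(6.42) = 208.05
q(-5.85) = -592.44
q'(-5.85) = 271.51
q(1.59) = 3.79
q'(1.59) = 5.56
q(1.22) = 2.40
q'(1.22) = 2.23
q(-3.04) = -109.74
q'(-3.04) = 88.71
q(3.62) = 56.12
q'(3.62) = 54.69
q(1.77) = 4.99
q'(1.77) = 7.81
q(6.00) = 319.65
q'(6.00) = 178.72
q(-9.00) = -1924.65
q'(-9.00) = 595.27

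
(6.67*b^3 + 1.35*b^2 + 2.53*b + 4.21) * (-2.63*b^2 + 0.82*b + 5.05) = -17.5421*b^5 + 1.9189*b^4 + 28.1366*b^3 - 2.1802*b^2 + 16.2287*b + 21.2605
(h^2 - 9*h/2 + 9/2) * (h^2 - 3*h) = h^4 - 15*h^3/2 + 18*h^2 - 27*h/2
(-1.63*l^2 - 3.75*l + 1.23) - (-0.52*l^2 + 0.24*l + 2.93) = -1.11*l^2 - 3.99*l - 1.7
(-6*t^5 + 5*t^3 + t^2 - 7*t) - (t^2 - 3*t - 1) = -6*t^5 + 5*t^3 - 4*t + 1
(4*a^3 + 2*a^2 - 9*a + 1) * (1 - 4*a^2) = -16*a^5 - 8*a^4 + 40*a^3 - 2*a^2 - 9*a + 1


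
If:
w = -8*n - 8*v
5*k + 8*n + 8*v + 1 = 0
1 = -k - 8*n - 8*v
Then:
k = 0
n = -v - 1/8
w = 1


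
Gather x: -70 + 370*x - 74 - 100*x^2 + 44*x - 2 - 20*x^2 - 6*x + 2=-120*x^2 + 408*x - 144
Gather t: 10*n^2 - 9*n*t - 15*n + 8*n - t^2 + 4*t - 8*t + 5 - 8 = 10*n^2 - 7*n - t^2 + t*(-9*n - 4) - 3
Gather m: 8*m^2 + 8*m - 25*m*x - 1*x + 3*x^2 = 8*m^2 + m*(8 - 25*x) + 3*x^2 - x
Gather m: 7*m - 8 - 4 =7*m - 12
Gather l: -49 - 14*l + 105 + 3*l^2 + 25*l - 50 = 3*l^2 + 11*l + 6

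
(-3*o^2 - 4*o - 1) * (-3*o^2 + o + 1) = 9*o^4 + 9*o^3 - 4*o^2 - 5*o - 1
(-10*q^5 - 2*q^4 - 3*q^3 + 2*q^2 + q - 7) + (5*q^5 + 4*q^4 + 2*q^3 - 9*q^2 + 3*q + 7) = -5*q^5 + 2*q^4 - q^3 - 7*q^2 + 4*q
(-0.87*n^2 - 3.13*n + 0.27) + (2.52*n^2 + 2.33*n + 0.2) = 1.65*n^2 - 0.8*n + 0.47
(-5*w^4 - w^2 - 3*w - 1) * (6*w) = -30*w^5 - 6*w^3 - 18*w^2 - 6*w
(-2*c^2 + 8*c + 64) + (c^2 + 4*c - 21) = -c^2 + 12*c + 43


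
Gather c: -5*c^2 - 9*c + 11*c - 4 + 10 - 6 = -5*c^2 + 2*c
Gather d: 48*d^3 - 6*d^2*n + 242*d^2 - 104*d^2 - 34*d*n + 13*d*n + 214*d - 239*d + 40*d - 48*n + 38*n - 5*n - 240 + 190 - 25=48*d^3 + d^2*(138 - 6*n) + d*(15 - 21*n) - 15*n - 75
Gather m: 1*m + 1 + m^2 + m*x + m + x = m^2 + m*(x + 2) + x + 1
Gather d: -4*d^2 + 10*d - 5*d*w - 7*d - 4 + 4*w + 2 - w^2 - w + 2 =-4*d^2 + d*(3 - 5*w) - w^2 + 3*w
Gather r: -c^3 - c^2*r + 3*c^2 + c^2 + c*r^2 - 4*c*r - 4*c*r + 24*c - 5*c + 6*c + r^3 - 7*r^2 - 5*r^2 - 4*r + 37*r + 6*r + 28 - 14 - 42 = -c^3 + 4*c^2 + 25*c + r^3 + r^2*(c - 12) + r*(-c^2 - 8*c + 39) - 28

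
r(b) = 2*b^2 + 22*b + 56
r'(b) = 4*b + 22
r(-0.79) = 39.87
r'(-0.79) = 18.84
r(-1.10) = 34.22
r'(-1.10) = 17.60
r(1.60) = 96.32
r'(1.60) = 28.40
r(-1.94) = 20.85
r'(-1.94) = 14.24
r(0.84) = 75.89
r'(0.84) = 25.36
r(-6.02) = -3.96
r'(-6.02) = -2.08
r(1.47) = 92.66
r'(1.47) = 27.88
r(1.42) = 91.27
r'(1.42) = 27.68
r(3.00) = 140.00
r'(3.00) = 34.00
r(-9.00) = 20.00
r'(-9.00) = -14.00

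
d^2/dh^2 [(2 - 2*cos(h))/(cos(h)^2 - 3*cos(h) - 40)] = 2*(-9*sin(h)^4*cos(h) + sin(h)^4 - 285*sin(h)^2 - 6587*cos(h)/4 - 255*cos(3*h)/4 + cos(5*h)/2 - 54)/(sin(h)^2 + 3*cos(h) + 39)^3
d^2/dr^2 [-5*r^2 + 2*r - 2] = -10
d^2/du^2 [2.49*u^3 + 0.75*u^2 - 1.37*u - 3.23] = 14.94*u + 1.5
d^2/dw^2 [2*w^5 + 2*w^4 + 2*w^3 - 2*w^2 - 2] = 40*w^3 + 24*w^2 + 12*w - 4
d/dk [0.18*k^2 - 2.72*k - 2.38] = 0.36*k - 2.72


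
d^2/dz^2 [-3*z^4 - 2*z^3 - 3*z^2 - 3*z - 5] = -36*z^2 - 12*z - 6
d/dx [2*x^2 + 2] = 4*x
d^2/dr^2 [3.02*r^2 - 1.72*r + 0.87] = 6.04000000000000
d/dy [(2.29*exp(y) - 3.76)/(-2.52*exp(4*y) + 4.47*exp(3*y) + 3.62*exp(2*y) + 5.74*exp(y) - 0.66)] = (17.3124*exp(4*y) - 58.3734*exp(3*y) + 42.1318*exp(2*y) + 27.2224*exp(y) + 20.071)*exp(y)/(6.3504*exp(8*y) - 22.5288*exp(7*y) + 1.7361*exp(6*y) + 3.4332*exp(5*y) + 67.7464*exp(4*y) + 35.6572*exp(3*y) + 28.1692*exp(2*y) - 7.5768*exp(y) + 0.4356)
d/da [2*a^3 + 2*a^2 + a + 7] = 6*a^2 + 4*a + 1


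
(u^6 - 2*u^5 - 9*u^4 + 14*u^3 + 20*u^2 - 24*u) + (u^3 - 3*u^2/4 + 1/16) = u^6 - 2*u^5 - 9*u^4 + 15*u^3 + 77*u^2/4 - 24*u + 1/16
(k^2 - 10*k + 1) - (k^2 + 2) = -10*k - 1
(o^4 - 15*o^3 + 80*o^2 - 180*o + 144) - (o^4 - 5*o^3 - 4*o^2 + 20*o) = -10*o^3 + 84*o^2 - 200*o + 144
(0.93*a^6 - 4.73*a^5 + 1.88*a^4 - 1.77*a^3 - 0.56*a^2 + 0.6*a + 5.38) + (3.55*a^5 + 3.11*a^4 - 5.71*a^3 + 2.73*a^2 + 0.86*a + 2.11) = 0.93*a^6 - 1.18*a^5 + 4.99*a^4 - 7.48*a^3 + 2.17*a^2 + 1.46*a + 7.49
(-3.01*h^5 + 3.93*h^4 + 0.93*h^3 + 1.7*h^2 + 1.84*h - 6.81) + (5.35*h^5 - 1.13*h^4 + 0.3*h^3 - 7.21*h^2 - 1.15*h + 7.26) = 2.34*h^5 + 2.8*h^4 + 1.23*h^3 - 5.51*h^2 + 0.69*h + 0.45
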